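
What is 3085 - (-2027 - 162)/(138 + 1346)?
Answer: 4580329/1484 ≈ 3086.5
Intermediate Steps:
3085 - (-2027 - 162)/(138 + 1346) = 3085 - (-2189)/1484 = 3085 - 1*(-2189/1484) = 3085 + 2189/1484 = 4580329/1484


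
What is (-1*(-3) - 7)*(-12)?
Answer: 48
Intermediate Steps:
(-1*(-3) - 7)*(-12) = (3 - 7)*(-12) = -4*(-12) = 48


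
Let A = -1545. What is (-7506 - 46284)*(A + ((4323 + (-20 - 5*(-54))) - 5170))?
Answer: 115218180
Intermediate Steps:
(-7506 - 46284)*(A + ((4323 + (-20 - 5*(-54))) - 5170)) = (-7506 - 46284)*(-1545 + ((4323 + (-20 - 5*(-54))) - 5170)) = -53790*(-1545 + ((4323 + (-20 + 270)) - 5170)) = -53790*(-1545 + ((4323 + 250) - 5170)) = -53790*(-1545 + (4573 - 5170)) = -53790*(-1545 - 597) = -53790*(-2142) = 115218180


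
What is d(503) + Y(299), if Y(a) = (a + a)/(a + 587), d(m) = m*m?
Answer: 112083286/443 ≈ 2.5301e+5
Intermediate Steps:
d(m) = m**2
Y(a) = 2*a/(587 + a) (Y(a) = (2*a)/(587 + a) = 2*a/(587 + a))
d(503) + Y(299) = 503**2 + 2*299/(587 + 299) = 253009 + 2*299/886 = 253009 + 2*299*(1/886) = 253009 + 299/443 = 112083286/443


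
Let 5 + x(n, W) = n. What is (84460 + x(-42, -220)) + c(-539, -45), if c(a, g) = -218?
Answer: 84195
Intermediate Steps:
x(n, W) = -5 + n
(84460 + x(-42, -220)) + c(-539, -45) = (84460 + (-5 - 42)) - 218 = (84460 - 47) - 218 = 84413 - 218 = 84195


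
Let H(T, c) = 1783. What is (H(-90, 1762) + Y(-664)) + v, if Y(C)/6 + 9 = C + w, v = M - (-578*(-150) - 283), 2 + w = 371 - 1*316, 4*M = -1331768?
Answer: -421296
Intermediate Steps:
M = -332942 (M = (1/4)*(-1331768) = -332942)
w = 53 (w = -2 + (371 - 1*316) = -2 + (371 - 316) = -2 + 55 = 53)
v = -419359 (v = -332942 - (-578*(-150) - 283) = -332942 - (86700 - 283) = -332942 - 1*86417 = -332942 - 86417 = -419359)
Y(C) = 264 + 6*C (Y(C) = -54 + 6*(C + 53) = -54 + 6*(53 + C) = -54 + (318 + 6*C) = 264 + 6*C)
(H(-90, 1762) + Y(-664)) + v = (1783 + (264 + 6*(-664))) - 419359 = (1783 + (264 - 3984)) - 419359 = (1783 - 3720) - 419359 = -1937 - 419359 = -421296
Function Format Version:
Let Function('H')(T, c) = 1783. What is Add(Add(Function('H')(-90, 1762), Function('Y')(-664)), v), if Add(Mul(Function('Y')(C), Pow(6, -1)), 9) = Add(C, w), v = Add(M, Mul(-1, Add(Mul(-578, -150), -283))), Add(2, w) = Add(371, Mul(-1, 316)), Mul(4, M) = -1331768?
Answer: -421296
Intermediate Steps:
M = -332942 (M = Mul(Rational(1, 4), -1331768) = -332942)
w = 53 (w = Add(-2, Add(371, Mul(-1, 316))) = Add(-2, Add(371, -316)) = Add(-2, 55) = 53)
v = -419359 (v = Add(-332942, Mul(-1, Add(Mul(-578, -150), -283))) = Add(-332942, Mul(-1, Add(86700, -283))) = Add(-332942, Mul(-1, 86417)) = Add(-332942, -86417) = -419359)
Function('Y')(C) = Add(264, Mul(6, C)) (Function('Y')(C) = Add(-54, Mul(6, Add(C, 53))) = Add(-54, Mul(6, Add(53, C))) = Add(-54, Add(318, Mul(6, C))) = Add(264, Mul(6, C)))
Add(Add(Function('H')(-90, 1762), Function('Y')(-664)), v) = Add(Add(1783, Add(264, Mul(6, -664))), -419359) = Add(Add(1783, Add(264, -3984)), -419359) = Add(Add(1783, -3720), -419359) = Add(-1937, -419359) = -421296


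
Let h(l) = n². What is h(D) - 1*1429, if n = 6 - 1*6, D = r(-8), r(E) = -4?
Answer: -1429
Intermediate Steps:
D = -4
n = 0 (n = 6 - 6 = 0)
h(l) = 0 (h(l) = 0² = 0)
h(D) - 1*1429 = 0 - 1*1429 = 0 - 1429 = -1429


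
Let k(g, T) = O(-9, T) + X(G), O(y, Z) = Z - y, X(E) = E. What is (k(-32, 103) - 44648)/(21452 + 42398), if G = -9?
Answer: -8909/12770 ≈ -0.69765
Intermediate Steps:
k(g, T) = T (k(g, T) = (T - 1*(-9)) - 9 = (T + 9) - 9 = (9 + T) - 9 = T)
(k(-32, 103) - 44648)/(21452 + 42398) = (103 - 44648)/(21452 + 42398) = -44545/63850 = -44545*1/63850 = -8909/12770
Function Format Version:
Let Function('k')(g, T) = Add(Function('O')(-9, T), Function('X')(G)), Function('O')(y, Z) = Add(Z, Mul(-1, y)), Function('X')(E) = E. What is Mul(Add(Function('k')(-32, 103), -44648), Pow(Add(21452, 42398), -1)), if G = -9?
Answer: Rational(-8909, 12770) ≈ -0.69765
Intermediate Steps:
Function('k')(g, T) = T (Function('k')(g, T) = Add(Add(T, Mul(-1, -9)), -9) = Add(Add(T, 9), -9) = Add(Add(9, T), -9) = T)
Mul(Add(Function('k')(-32, 103), -44648), Pow(Add(21452, 42398), -1)) = Mul(Add(103, -44648), Pow(Add(21452, 42398), -1)) = Mul(-44545, Pow(63850, -1)) = Mul(-44545, Rational(1, 63850)) = Rational(-8909, 12770)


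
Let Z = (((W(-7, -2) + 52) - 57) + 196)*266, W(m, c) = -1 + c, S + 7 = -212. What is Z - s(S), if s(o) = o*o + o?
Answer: 2266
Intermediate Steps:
S = -219 (S = -7 - 212 = -219)
s(o) = o + o² (s(o) = o² + o = o + o²)
Z = 50008 (Z = ((((-1 - 2) + 52) - 57) + 196)*266 = (((-3 + 52) - 57) + 196)*266 = ((49 - 57) + 196)*266 = (-8 + 196)*266 = 188*266 = 50008)
Z - s(S) = 50008 - (-219)*(1 - 219) = 50008 - (-219)*(-218) = 50008 - 1*47742 = 50008 - 47742 = 2266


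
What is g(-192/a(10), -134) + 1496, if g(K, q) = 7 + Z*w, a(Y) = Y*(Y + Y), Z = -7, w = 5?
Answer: 1468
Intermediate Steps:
a(Y) = 2*Y² (a(Y) = Y*(2*Y) = 2*Y²)
g(K, q) = -28 (g(K, q) = 7 - 7*5 = 7 - 35 = -28)
g(-192/a(10), -134) + 1496 = -28 + 1496 = 1468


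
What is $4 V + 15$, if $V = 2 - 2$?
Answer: $15$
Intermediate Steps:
$V = 0$
$4 V + 15 = 4 \cdot 0 + 15 = 0 + 15 = 15$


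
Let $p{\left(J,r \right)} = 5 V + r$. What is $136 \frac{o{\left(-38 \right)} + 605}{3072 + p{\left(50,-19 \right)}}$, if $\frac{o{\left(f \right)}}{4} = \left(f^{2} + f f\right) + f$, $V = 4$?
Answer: $\frac{233240}{439} \approx 531.3$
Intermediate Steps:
$p{\left(J,r \right)} = 20 + r$ ($p{\left(J,r \right)} = 5 \cdot 4 + r = 20 + r$)
$o{\left(f \right)} = 4 f + 8 f^{2}$ ($o{\left(f \right)} = 4 \left(\left(f^{2} + f f\right) + f\right) = 4 \left(\left(f^{2} + f^{2}\right) + f\right) = 4 \left(2 f^{2} + f\right) = 4 \left(f + 2 f^{2}\right) = 4 f + 8 f^{2}$)
$136 \frac{o{\left(-38 \right)} + 605}{3072 + p{\left(50,-19 \right)}} = 136 \frac{4 \left(-38\right) \left(1 + 2 \left(-38\right)\right) + 605}{3072 + \left(20 - 19\right)} = 136 \frac{4 \left(-38\right) \left(1 - 76\right) + 605}{3072 + 1} = 136 \frac{4 \left(-38\right) \left(-75\right) + 605}{3073} = 136 \left(11400 + 605\right) \frac{1}{3073} = 136 \cdot 12005 \cdot \frac{1}{3073} = 136 \cdot \frac{1715}{439} = \frac{233240}{439}$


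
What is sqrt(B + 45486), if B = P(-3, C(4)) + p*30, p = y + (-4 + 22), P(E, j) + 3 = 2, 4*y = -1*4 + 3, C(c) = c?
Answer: sqrt(184070)/2 ≈ 214.52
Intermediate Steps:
y = -1/4 (y = (-1*4 + 3)/4 = (-4 + 3)/4 = (1/4)*(-1) = -1/4 ≈ -0.25000)
P(E, j) = -1 (P(E, j) = -3 + 2 = -1)
p = 71/4 (p = -1/4 + (-4 + 22) = -1/4 + 18 = 71/4 ≈ 17.750)
B = 1063/2 (B = -1 + (71/4)*30 = -1 + 1065/2 = 1063/2 ≈ 531.50)
sqrt(B + 45486) = sqrt(1063/2 + 45486) = sqrt(92035/2) = sqrt(184070)/2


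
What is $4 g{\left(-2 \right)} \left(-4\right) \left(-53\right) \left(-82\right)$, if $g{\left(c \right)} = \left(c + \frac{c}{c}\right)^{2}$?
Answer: $-69536$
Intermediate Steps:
$g{\left(c \right)} = \left(1 + c\right)^{2}$ ($g{\left(c \right)} = \left(c + 1\right)^{2} = \left(1 + c\right)^{2}$)
$4 g{\left(-2 \right)} \left(-4\right) \left(-53\right) \left(-82\right) = 4 \left(1 - 2\right)^{2} \left(-4\right) \left(-53\right) \left(-82\right) = 4 \left(-1\right)^{2} \left(-4\right) \left(-53\right) \left(-82\right) = 4 \cdot 1 \left(-4\right) \left(-53\right) \left(-82\right) = 4 \left(-4\right) \left(-53\right) \left(-82\right) = \left(-16\right) \left(-53\right) \left(-82\right) = 848 \left(-82\right) = -69536$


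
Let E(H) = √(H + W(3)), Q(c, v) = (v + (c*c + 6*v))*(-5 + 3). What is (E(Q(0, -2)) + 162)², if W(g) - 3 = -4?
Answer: 26271 + 972*√3 ≈ 27955.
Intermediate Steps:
W(g) = -1 (W(g) = 3 - 4 = -1)
Q(c, v) = -14*v - 2*c² (Q(c, v) = (v + (c² + 6*v))*(-2) = (c² + 7*v)*(-2) = -14*v - 2*c²)
E(H) = √(-1 + H) (E(H) = √(H - 1) = √(-1 + H))
(E(Q(0, -2)) + 162)² = (√(-1 + (-14*(-2) - 2*0²)) + 162)² = (√(-1 + (28 - 2*0)) + 162)² = (√(-1 + (28 + 0)) + 162)² = (√(-1 + 28) + 162)² = (√27 + 162)² = (3*√3 + 162)² = (162 + 3*√3)²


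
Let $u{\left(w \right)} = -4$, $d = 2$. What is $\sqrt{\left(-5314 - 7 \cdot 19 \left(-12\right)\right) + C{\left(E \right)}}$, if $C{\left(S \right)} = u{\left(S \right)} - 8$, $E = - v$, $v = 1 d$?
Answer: $i \sqrt{3730} \approx 61.074 i$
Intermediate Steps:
$v = 2$ ($v = 1 \cdot 2 = 2$)
$E = -2$ ($E = \left(-1\right) 2 = -2$)
$C{\left(S \right)} = -12$ ($C{\left(S \right)} = -4 - 8 = -12$)
$\sqrt{\left(-5314 - 7 \cdot 19 \left(-12\right)\right) + C{\left(E \right)}} = \sqrt{\left(-5314 - 7 \cdot 19 \left(-12\right)\right) - 12} = \sqrt{\left(-5314 - 133 \left(-12\right)\right) - 12} = \sqrt{\left(-5314 - -1596\right) - 12} = \sqrt{\left(-5314 + 1596\right) - 12} = \sqrt{-3718 - 12} = \sqrt{-3730} = i \sqrt{3730}$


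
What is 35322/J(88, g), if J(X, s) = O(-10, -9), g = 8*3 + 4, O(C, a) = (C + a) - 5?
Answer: -5887/4 ≈ -1471.8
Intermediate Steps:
O(C, a) = -5 + C + a
g = 28 (g = 24 + 4 = 28)
J(X, s) = -24 (J(X, s) = -5 - 10 - 9 = -24)
35322/J(88, g) = 35322/(-24) = 35322*(-1/24) = -5887/4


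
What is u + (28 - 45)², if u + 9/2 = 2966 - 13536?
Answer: -20571/2 ≈ -10286.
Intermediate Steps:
u = -21149/2 (u = -9/2 + (2966 - 13536) = -9/2 - 10570 = -21149/2 ≈ -10575.)
u + (28 - 45)² = -21149/2 + (28 - 45)² = -21149/2 + (-17)² = -21149/2 + 289 = -20571/2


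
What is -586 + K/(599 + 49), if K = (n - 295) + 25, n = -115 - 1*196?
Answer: -380309/648 ≈ -586.90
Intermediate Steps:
n = -311 (n = -115 - 196 = -311)
K = -581 (K = (-311 - 295) + 25 = -606 + 25 = -581)
-586 + K/(599 + 49) = -586 - 581/(599 + 49) = -586 - 581/648 = -380309/648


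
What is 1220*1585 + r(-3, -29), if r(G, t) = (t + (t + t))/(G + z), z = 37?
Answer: 65745713/34 ≈ 1.9337e+6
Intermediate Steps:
r(G, t) = 3*t/(37 + G) (r(G, t) = (t + (t + t))/(G + 37) = (t + 2*t)/(37 + G) = (3*t)/(37 + G) = 3*t/(37 + G))
1220*1585 + r(-3, -29) = 1220*1585 + 3*(-29)/(37 - 3) = 1933700 + 3*(-29)/34 = 1933700 + 3*(-29)*(1/34) = 1933700 - 87/34 = 65745713/34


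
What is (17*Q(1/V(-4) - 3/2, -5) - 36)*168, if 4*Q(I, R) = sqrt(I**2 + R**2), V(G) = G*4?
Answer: -6048 + 1785*sqrt(281)/8 ≈ -2307.7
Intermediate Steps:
V(G) = 4*G
Q(I, R) = sqrt(I**2 + R**2)/4
(17*Q(1/V(-4) - 3/2, -5) - 36)*168 = (17*(sqrt((1/(4*(-4)) - 3/2)**2 + (-5)**2)/4) - 36)*168 = (17*(sqrt((1/(-16) - 3*1/2)**2 + 25)/4) - 36)*168 = (17*(sqrt((1*(-1/16) - 3/2)**2 + 25)/4) - 36)*168 = (17*(sqrt((-1/16 - 3/2)**2 + 25)/4) - 36)*168 = (17*(sqrt((-25/16)**2 + 25)/4) - 36)*168 = (17*(sqrt(625/256 + 25)/4) - 36)*168 = (17*(sqrt(7025/256)/4) - 36)*168 = (17*((5*sqrt(281)/16)/4) - 36)*168 = (17*(5*sqrt(281)/64) - 36)*168 = (85*sqrt(281)/64 - 36)*168 = (-36 + 85*sqrt(281)/64)*168 = -6048 + 1785*sqrt(281)/8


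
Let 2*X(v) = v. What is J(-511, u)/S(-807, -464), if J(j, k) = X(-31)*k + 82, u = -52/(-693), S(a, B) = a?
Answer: -56020/559251 ≈ -0.10017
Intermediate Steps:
X(v) = v/2
u = 52/693 (u = -52*(-1/693) = 52/693 ≈ 0.075036)
J(j, k) = 82 - 31*k/2 (J(j, k) = ((½)*(-31))*k + 82 = -31*k/2 + 82 = 82 - 31*k/2)
J(-511, u)/S(-807, -464) = (82 - 31/2*52/693)/(-807) = (82 - 806/693)*(-1/807) = (56020/693)*(-1/807) = -56020/559251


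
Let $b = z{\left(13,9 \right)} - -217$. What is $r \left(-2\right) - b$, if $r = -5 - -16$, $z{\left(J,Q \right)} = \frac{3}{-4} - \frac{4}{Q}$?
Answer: $- \frac{8561}{36} \approx -237.81$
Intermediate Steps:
$z{\left(J,Q \right)} = - \frac{3}{4} - \frac{4}{Q}$ ($z{\left(J,Q \right)} = 3 \left(- \frac{1}{4}\right) - \frac{4}{Q} = - \frac{3}{4} - \frac{4}{Q}$)
$r = 11$ ($r = -5 + 16 = 11$)
$b = \frac{7769}{36}$ ($b = \left(- \frac{3}{4} - \frac{4}{9}\right) - -217 = \left(- \frac{3}{4} - \frac{4}{9}\right) + 217 = - \frac{43}{36} + 217 = \frac{7769}{36} \approx 215.81$)
$r \left(-2\right) - b = 11 \left(-2\right) - \frac{7769}{36} = -22 - \frac{7769}{36} = - \frac{8561}{36}$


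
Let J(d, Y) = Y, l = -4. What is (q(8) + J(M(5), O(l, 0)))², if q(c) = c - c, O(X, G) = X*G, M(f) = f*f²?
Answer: 0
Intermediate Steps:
M(f) = f³
O(X, G) = G*X
q(c) = 0
(q(8) + J(M(5), O(l, 0)))² = (0 + 0*(-4))² = (0 + 0)² = 0² = 0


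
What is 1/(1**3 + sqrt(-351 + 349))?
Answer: 1/3 - I*sqrt(2)/3 ≈ 0.33333 - 0.4714*I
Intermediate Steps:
1/(1**3 + sqrt(-351 + 349)) = 1/(1 + sqrt(-2)) = 1/(1 + I*sqrt(2))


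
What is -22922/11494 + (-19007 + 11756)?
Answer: -41682958/5747 ≈ -7253.0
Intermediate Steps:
-22922/11494 + (-19007 + 11756) = -22922*1/11494 - 7251 = -11461/5747 - 7251 = -41682958/5747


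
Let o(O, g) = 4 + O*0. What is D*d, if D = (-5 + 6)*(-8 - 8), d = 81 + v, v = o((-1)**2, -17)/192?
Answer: -3889/3 ≈ -1296.3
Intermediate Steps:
o(O, g) = 4 (o(O, g) = 4 + 0 = 4)
v = 1/48 (v = 4/192 = 4*(1/192) = 1/48 ≈ 0.020833)
d = 3889/48 (d = 81 + 1/48 = 3889/48 ≈ 81.021)
D = -16 (D = 1*(-16) = -16)
D*d = -16*3889/48 = -3889/3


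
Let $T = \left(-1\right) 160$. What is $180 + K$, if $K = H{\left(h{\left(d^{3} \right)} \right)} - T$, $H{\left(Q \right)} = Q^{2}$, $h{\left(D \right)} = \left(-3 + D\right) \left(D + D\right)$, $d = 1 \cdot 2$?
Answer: $6740$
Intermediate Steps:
$d = 2$
$h{\left(D \right)} = 2 D \left(-3 + D\right)$ ($h{\left(D \right)} = \left(-3 + D\right) 2 D = 2 D \left(-3 + D\right)$)
$T = -160$
$K = 6560$ ($K = \left(2 \cdot 2^{3} \left(-3 + 2^{3}\right)\right)^{2} - -160 = \left(2 \cdot 8 \left(-3 + 8\right)\right)^{2} + 160 = \left(2 \cdot 8 \cdot 5\right)^{2} + 160 = 80^{2} + 160 = 6400 + 160 = 6560$)
$180 + K = 180 + 6560 = 6740$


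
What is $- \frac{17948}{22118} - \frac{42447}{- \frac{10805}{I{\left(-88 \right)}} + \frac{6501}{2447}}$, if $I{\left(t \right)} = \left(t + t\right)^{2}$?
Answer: $- \frac{35582898781222790}{1934607724319} \approx -18393.0$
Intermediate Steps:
$I{\left(t \right)} = 4 t^{2}$ ($I{\left(t \right)} = \left(2 t\right)^{2} = 4 t^{2}$)
$- \frac{17948}{22118} - \frac{42447}{- \frac{10805}{I{\left(-88 \right)}} + \frac{6501}{2447}} = - \frac{17948}{22118} - \frac{42447}{- \frac{10805}{4 \left(-88\right)^{2}} + \frac{6501}{2447}} = \left(-17948\right) \frac{1}{22118} - \frac{42447}{- \frac{10805}{4 \cdot 7744} + 6501 \cdot \frac{1}{2447}} = - \frac{8974}{11059} - \frac{42447}{- \frac{10805}{30976} + \frac{6501}{2447}} = - \frac{8974}{11059} - \frac{42447}{\frac{174935141}{75798272}} = - \frac{8974}{11059} - \frac{3217409251584}{174935141} = - \frac{35582898781222790}{1934607724319}$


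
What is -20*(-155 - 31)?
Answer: 3720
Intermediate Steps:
-20*(-155 - 31) = -20*(-186) = 3720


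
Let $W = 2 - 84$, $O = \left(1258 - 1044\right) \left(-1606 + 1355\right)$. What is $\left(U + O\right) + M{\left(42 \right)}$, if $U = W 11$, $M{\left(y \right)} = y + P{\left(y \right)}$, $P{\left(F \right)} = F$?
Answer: $-54532$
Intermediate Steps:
$O = -53714$ ($O = 214 \left(-251\right) = -53714$)
$W = -82$ ($W = 2 - 84 = -82$)
$M{\left(y \right)} = 2 y$ ($M{\left(y \right)} = y + y = 2 y$)
$U = -902$ ($U = \left(-82\right) 11 = -902$)
$\left(U + O\right) + M{\left(42 \right)} = \left(-902 - 53714\right) + 2 \cdot 42 = -54616 + 84 = -54532$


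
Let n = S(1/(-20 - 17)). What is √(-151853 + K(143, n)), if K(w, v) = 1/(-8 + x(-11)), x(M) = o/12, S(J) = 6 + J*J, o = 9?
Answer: I*√127708489/29 ≈ 389.68*I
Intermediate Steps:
S(J) = 6 + J²
x(M) = ¾ (x(M) = 9/12 = 9*(1/12) = ¾)
n = 8215/1369 (n = 6 + (1/(-20 - 17))² = 6 + (1/(-37))² = 6 + (-1/37)² = 6 + 1/1369 = 8215/1369 ≈ 6.0007)
K(w, v) = -4/29 (K(w, v) = 1/(-8 + ¾) = 1/(-29/4) = -4/29)
√(-151853 + K(143, n)) = √(-151853 - 4/29) = √(-4403741/29) = I*√127708489/29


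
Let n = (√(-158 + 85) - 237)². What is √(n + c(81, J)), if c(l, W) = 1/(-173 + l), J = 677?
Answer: √(118699113 - 1002984*I*√73)/46 ≈ 237.0 - 8.544*I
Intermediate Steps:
n = (-237 + I*√73)² (n = (√(-73) - 237)² = (I*√73 - 237)² = (-237 + I*√73)² ≈ 56096.0 - 4049.9*I)
√(n + c(81, J)) = √((237 - I*√73)² + 1/(-173 + 81)) = √((237 - I*√73)² + 1/(-92)) = √((237 - I*√73)² - 1/92) = √(-1/92 + (237 - I*√73)²)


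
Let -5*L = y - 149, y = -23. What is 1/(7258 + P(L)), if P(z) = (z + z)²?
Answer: 25/299786 ≈ 8.3393e-5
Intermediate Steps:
L = 172/5 (L = -(-23 - 149)/5 = -⅕*(-172) = 172/5 ≈ 34.400)
P(z) = 4*z² (P(z) = (2*z)² = 4*z²)
1/(7258 + P(L)) = 1/(7258 + 4*(172/5)²) = 1/(7258 + 4*(29584/25)) = 1/(7258 + 118336/25) = 1/(299786/25) = 25/299786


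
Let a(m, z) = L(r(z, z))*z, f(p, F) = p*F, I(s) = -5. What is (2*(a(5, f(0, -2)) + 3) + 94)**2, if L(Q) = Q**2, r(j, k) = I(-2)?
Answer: 10000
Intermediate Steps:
r(j, k) = -5
f(p, F) = F*p
a(m, z) = 25*z (a(m, z) = (-5)**2*z = 25*z)
(2*(a(5, f(0, -2)) + 3) + 94)**2 = (2*(25*(-2*0) + 3) + 94)**2 = (2*(25*0 + 3) + 94)**2 = (2*(0 + 3) + 94)**2 = (2*3 + 94)**2 = (6 + 94)**2 = 100**2 = 10000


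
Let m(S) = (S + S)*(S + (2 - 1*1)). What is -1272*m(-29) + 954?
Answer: -2064774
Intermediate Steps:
m(S) = 2*S*(1 + S) (m(S) = (2*S)*(S + (2 - 1)) = (2*S)*(S + 1) = (2*S)*(1 + S) = 2*S*(1 + S))
-1272*m(-29) + 954 = -2544*(-29)*(1 - 29) + 954 = -2544*(-29)*(-28) + 954 = -1272*1624 + 954 = -2065728 + 954 = -2064774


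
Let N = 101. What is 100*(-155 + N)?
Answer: -5400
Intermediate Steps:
100*(-155 + N) = 100*(-155 + 101) = 100*(-54) = -5400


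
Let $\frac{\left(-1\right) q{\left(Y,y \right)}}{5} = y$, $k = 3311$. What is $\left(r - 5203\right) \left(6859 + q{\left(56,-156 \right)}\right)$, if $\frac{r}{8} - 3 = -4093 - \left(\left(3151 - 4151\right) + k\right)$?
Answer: $-430923629$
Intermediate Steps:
$q{\left(Y,y \right)} = - 5 y$
$r = -51208$ ($r = 24 + 8 \left(-4093 - \left(\left(3151 - 4151\right) + 3311\right)\right) = 24 + 8 \left(-4093 - \left(-1000 + 3311\right)\right) = 24 + 8 \left(-4093 - 2311\right) = 24 + 8 \left(-6404\right) = 24 - 51232 = -51208$)
$\left(r - 5203\right) \left(6859 + q{\left(56,-156 \right)}\right) = \left(-51208 - 5203\right) \left(6859 - -780\right) = - 56411 \left(6859 + 780\right) = \left(-56411\right) 7639 = -430923629$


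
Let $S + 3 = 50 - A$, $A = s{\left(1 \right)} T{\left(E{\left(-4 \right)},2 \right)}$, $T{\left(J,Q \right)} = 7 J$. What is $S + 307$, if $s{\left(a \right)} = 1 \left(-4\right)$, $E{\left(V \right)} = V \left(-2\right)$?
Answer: $578$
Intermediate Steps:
$E{\left(V \right)} = - 2 V$
$s{\left(a \right)} = -4$
$A = -224$ ($A = - 4 \cdot 7 \left(\left(-2\right) \left(-4\right)\right) = - 4 \cdot 7 \cdot 8 = \left(-4\right) 56 = -224$)
$S = 271$ ($S = -3 + \left(50 - -224\right) = -3 + \left(50 + 224\right) = -3 + 274 = 271$)
$S + 307 = 271 + 307 = 578$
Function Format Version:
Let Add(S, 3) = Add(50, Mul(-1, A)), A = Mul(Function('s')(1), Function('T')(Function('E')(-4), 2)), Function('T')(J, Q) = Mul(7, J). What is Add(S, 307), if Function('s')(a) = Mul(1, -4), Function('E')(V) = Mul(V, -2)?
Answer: 578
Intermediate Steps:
Function('E')(V) = Mul(-2, V)
Function('s')(a) = -4
A = -224 (A = Mul(-4, Mul(7, Mul(-2, -4))) = Mul(-4, Mul(7, 8)) = Mul(-4, 56) = -224)
S = 271 (S = Add(-3, Add(50, Mul(-1, -224))) = Add(-3, Add(50, 224)) = Add(-3, 274) = 271)
Add(S, 307) = Add(271, 307) = 578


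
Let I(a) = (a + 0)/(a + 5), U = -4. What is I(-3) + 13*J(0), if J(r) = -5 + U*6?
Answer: -757/2 ≈ -378.50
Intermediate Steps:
J(r) = -29 (J(r) = -5 - 4*6 = -5 - 24 = -29)
I(a) = a/(5 + a)
I(-3) + 13*J(0) = -3/(5 - 3) + 13*(-29) = -3/2 - 377 = -757/2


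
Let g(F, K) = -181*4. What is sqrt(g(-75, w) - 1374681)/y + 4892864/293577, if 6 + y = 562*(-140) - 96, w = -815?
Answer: 4892864/293577 - I*sqrt(1375405)/78782 ≈ 16.666 - 0.014886*I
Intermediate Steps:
g(F, K) = -724
y = -78782 (y = -6 + (562*(-140) - 96) = -6 + (-78680 - 96) = -6 - 78776 = -78782)
sqrt(g(-75, w) - 1374681)/y + 4892864/293577 = sqrt(-724 - 1374681)/(-78782) + 4892864/293577 = sqrt(-1375405)*(-1/78782) + 4892864*(1/293577) = (I*sqrt(1375405))*(-1/78782) + 4892864/293577 = -I*sqrt(1375405)/78782 + 4892864/293577 = 4892864/293577 - I*sqrt(1375405)/78782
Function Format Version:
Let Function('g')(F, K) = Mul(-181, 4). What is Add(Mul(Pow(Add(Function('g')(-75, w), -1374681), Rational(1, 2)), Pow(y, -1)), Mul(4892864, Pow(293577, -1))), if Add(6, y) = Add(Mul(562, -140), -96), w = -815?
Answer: Add(Rational(4892864, 293577), Mul(Rational(-1, 78782), I, Pow(1375405, Rational(1, 2)))) ≈ Add(16.666, Mul(-0.014886, I))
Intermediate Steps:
Function('g')(F, K) = -724
y = -78782 (y = Add(-6, Add(Mul(562, -140), -96)) = Add(-6, Add(-78680, -96)) = Add(-6, -78776) = -78782)
Add(Mul(Pow(Add(Function('g')(-75, w), -1374681), Rational(1, 2)), Pow(y, -1)), Mul(4892864, Pow(293577, -1))) = Add(Mul(Pow(Add(-724, -1374681), Rational(1, 2)), Pow(-78782, -1)), Mul(4892864, Pow(293577, -1))) = Add(Mul(Pow(-1375405, Rational(1, 2)), Rational(-1, 78782)), Mul(4892864, Rational(1, 293577))) = Add(Mul(Mul(I, Pow(1375405, Rational(1, 2))), Rational(-1, 78782)), Rational(4892864, 293577)) = Add(Mul(Rational(-1, 78782), I, Pow(1375405, Rational(1, 2))), Rational(4892864, 293577)) = Add(Rational(4892864, 293577), Mul(Rational(-1, 78782), I, Pow(1375405, Rational(1, 2))))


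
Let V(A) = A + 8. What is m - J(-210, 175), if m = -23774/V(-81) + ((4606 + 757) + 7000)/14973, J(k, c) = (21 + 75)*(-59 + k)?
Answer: 9527750499/364343 ≈ 26151.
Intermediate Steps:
J(k, c) = -5664 + 96*k (J(k, c) = 96*(-59 + k) = -5664 + 96*k)
V(A) = 8 + A
m = 118956867/364343 (m = -23774/(8 - 81) + ((4606 + 757) + 7000)/14973 = -23774/(-73) + (5363 + 7000)*(1/14973) = -23774*(-1/73) + 12363*(1/14973) = 23774/73 + 4121/4991 = 118956867/364343 ≈ 326.50)
m - J(-210, 175) = 118956867/364343 - (-5664 + 96*(-210)) = 118956867/364343 - (-5664 - 20160) = 118956867/364343 - 1*(-25824) = 118956867/364343 + 25824 = 9527750499/364343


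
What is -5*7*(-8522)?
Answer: 298270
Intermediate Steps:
-5*7*(-8522) = -35*(-8522) = 298270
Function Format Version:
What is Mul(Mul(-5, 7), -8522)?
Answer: 298270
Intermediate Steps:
Mul(Mul(-5, 7), -8522) = Mul(-35, -8522) = 298270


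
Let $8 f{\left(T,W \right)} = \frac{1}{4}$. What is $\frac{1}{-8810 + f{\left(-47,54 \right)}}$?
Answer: $- \frac{32}{281919} \approx -0.00011351$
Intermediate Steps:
$f{\left(T,W \right)} = \frac{1}{32}$ ($f{\left(T,W \right)} = \frac{1}{8 \cdot 4} = \frac{1}{8} \cdot \frac{1}{4} = \frac{1}{32}$)
$\frac{1}{-8810 + f{\left(-47,54 \right)}} = \frac{1}{-8810 + \frac{1}{32}} = \frac{1}{- \frac{281919}{32}} = - \frac{32}{281919}$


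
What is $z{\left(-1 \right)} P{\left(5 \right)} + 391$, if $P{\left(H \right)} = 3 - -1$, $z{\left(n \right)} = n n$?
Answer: $395$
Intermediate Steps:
$z{\left(n \right)} = n^{2}$
$P{\left(H \right)} = 4$ ($P{\left(H \right)} = 3 + 1 = 4$)
$z{\left(-1 \right)} P{\left(5 \right)} + 391 = \left(-1\right)^{2} \cdot 4 + 391 = 1 \cdot 4 + 391 = 4 + 391 = 395$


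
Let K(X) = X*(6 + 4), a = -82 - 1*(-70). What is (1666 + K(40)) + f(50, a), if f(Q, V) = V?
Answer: 2054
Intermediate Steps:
a = -12 (a = -82 + 70 = -12)
K(X) = 10*X (K(X) = X*10 = 10*X)
(1666 + K(40)) + f(50, a) = (1666 + 10*40) - 12 = (1666 + 400) - 12 = 2066 - 12 = 2054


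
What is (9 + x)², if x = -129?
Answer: 14400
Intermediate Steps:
(9 + x)² = (9 - 129)² = (-120)² = 14400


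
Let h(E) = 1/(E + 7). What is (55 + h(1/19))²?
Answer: 54597321/17956 ≈ 3040.6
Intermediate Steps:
h(E) = 1/(7 + E)
(55 + h(1/19))² = (55 + 1/(7 + 1/19))² = (55 + 1/(134/19))² = (55 + 19/134)² = (7389/134)² = 54597321/17956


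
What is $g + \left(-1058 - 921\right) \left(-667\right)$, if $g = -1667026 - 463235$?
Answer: $-810268$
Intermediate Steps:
$g = -2130261$ ($g = -1667026 - 463235 = -2130261$)
$g + \left(-1058 - 921\right) \left(-667\right) = -2130261 + \left(-1058 - 921\right) \left(-667\right) = -2130261 - -1319993 = -2130261 + 1319993 = -810268$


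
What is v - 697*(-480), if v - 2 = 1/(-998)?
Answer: 333892875/998 ≈ 3.3456e+5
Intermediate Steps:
v = 1995/998 (v = 2 + 1/(-998) = 2 - 1/998 = 1995/998 ≈ 1.9990)
v - 697*(-480) = 1995/998 - 697*(-480) = 1995/998 + 334560 = 333892875/998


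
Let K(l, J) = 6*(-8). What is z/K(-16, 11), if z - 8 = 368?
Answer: -47/6 ≈ -7.8333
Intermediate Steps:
z = 376 (z = 8 + 368 = 376)
K(l, J) = -48
z/K(-16, 11) = 376/(-48) = 376*(-1/48) = -47/6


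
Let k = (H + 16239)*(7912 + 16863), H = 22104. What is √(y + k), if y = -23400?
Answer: 5*√37996977 ≈ 30821.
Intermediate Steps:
k = 949947825 (k = (22104 + 16239)*(7912 + 16863) = 38343*24775 = 949947825)
√(y + k) = √(-23400 + 949947825) = √949924425 = 5*√37996977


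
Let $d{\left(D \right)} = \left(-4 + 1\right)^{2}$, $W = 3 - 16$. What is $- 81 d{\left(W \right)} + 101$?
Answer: $-628$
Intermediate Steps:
$W = -13$ ($W = 3 - 16 = -13$)
$d{\left(D \right)} = 9$ ($d{\left(D \right)} = \left(-3\right)^{2} = 9$)
$- 81 d{\left(W \right)} + 101 = \left(-81\right) 9 + 101 = -729 + 101 = -628$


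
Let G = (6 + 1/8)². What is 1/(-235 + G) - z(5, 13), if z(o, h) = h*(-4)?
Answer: 657164/12639 ≈ 51.995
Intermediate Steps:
z(o, h) = -4*h
G = 2401/64 (G = (6 + ⅛)² = (49/8)² = 2401/64 ≈ 37.516)
1/(-235 + G) - z(5, 13) = 1/(-235 + 2401/64) - (-4)*13 = 1/(-12639/64) - 1*(-52) = -64/12639 + 52 = 657164/12639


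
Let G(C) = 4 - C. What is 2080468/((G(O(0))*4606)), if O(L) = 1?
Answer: 1040234/6909 ≈ 150.56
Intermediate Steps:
2080468/((G(O(0))*4606)) = 2080468/(((4 - 1*1)*4606)) = 2080468/(((4 - 1)*4606)) = 2080468/((3*4606)) = 2080468/13818 = 2080468*(1/13818) = 1040234/6909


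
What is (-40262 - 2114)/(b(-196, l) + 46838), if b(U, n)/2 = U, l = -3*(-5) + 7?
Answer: -21188/23223 ≈ -0.91237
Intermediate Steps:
l = 22 (l = 15 + 7 = 22)
b(U, n) = 2*U
(-40262 - 2114)/(b(-196, l) + 46838) = (-40262 - 2114)/(2*(-196) + 46838) = -42376/(-392 + 46838) = -42376/46446 = -42376*1/46446 = -21188/23223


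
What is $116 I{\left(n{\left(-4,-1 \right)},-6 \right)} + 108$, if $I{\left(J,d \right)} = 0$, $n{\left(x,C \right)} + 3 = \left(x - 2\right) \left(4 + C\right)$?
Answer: $108$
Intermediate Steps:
$n{\left(x,C \right)} = -3 + \left(-2 + x\right) \left(4 + C\right)$ ($n{\left(x,C \right)} = -3 + \left(x - 2\right) \left(4 + C\right) = -3 + \left(-2 + x\right) \left(4 + C\right)$)
$116 I{\left(n{\left(-4,-1 \right)},-6 \right)} + 108 = 116 \cdot 0 + 108 = 0 + 108 = 108$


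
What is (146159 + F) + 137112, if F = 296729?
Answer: 580000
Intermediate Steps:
(146159 + F) + 137112 = (146159 + 296729) + 137112 = 442888 + 137112 = 580000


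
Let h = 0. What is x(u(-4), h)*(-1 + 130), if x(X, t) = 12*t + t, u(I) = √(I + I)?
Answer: 0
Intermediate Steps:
u(I) = √2*√I (u(I) = √(2*I) = √2*√I)
x(X, t) = 13*t
x(u(-4), h)*(-1 + 130) = (13*0)*(-1 + 130) = 0*129 = 0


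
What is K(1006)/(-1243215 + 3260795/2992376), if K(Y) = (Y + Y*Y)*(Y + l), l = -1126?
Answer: 72753661627008/744032693609 ≈ 97.783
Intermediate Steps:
K(Y) = (-1126 + Y)*(Y + Y**2) (K(Y) = (Y + Y*Y)*(Y - 1126) = (Y + Y**2)*(-1126 + Y) = (-1126 + Y)*(Y + Y**2))
K(1006)/(-1243215 + 3260795/2992376) = (1006*(-1126 + 1006**2 - 1125*1006))/(-1243215 + 3260795/2992376) = (1006*(-1126 + 1012036 - 1131750))/(-1243215 + 3260795*(1/2992376)) = (1006*(-120840))/(-1243215 + 3260795/2992376) = -121565040/(-3720163468045/2992376) = -121565040*(-2992376/3720163468045) = 72753661627008/744032693609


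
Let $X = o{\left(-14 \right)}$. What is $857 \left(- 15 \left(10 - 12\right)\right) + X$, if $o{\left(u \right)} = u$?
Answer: $25696$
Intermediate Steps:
$X = -14$
$857 \left(- 15 \left(10 - 12\right)\right) + X = 857 \left(- 15 \left(10 - 12\right)\right) - 14 = 857 \left(\left(-15\right) \left(-2\right)\right) - 14 = 857 \cdot 30 - 14 = 25710 - 14 = 25696$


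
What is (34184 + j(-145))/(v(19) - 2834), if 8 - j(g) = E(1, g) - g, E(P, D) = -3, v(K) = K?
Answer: -6810/563 ≈ -12.096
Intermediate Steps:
j(g) = 11 + g (j(g) = 8 - (-3 - g) = 8 + (3 + g) = 11 + g)
(34184 + j(-145))/(v(19) - 2834) = (34184 + (11 - 145))/(19 - 2834) = (34184 - 134)/(-2815) = 34050*(-1/2815) = -6810/563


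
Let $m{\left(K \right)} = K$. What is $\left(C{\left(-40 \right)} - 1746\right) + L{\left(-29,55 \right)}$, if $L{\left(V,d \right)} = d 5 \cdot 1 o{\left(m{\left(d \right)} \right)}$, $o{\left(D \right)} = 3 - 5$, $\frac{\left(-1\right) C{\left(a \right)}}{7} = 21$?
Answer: $-2443$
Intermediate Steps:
$C{\left(a \right)} = -147$ ($C{\left(a \right)} = \left(-7\right) 21 = -147$)
$o{\left(D \right)} = -2$
$L{\left(V,d \right)} = - 10 d$ ($L{\left(V,d \right)} = d 5 \cdot 1 \left(-2\right) = 5 d 1 \left(-2\right) = 5 d \left(-2\right) = - 10 d$)
$\left(C{\left(-40 \right)} - 1746\right) + L{\left(-29,55 \right)} = \left(-147 - 1746\right) - 550 = -1893 - 550 = -2443$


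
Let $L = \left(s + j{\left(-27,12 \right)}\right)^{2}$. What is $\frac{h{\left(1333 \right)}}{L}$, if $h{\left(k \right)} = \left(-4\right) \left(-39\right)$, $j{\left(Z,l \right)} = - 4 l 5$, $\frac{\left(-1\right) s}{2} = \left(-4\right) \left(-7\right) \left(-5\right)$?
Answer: $\frac{39}{400} \approx 0.0975$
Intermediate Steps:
$s = 280$ ($s = - 2 \left(-4\right) \left(-7\right) \left(-5\right) = - 2 \cdot 28 \left(-5\right) = \left(-2\right) \left(-140\right) = 280$)
$j{\left(Z,l \right)} = - 20 l$
$h{\left(k \right)} = 156$
$L = 1600$ ($L = \left(280 - 240\right)^{2} = 40^{2} = 1600$)
$\frac{h{\left(1333 \right)}}{L} = \frac{156}{1600} = 156 \cdot \frac{1}{1600} = \frac{39}{400}$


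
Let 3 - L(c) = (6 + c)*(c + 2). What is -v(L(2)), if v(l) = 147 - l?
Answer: -176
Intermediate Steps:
L(c) = 3 - (2 + c)*(6 + c) (L(c) = 3 - (6 + c)*(c + 2) = 3 - (6 + c)*(2 + c) = 3 - (2 + c)*(6 + c))
-v(L(2)) = -(147 - (-9 - 1*2**2 - 8*2)) = -(147 - (-9 - 1*4 - 16)) = -(147 - (-9 - 4 - 16)) = -(147 - 1*(-29)) = -(147 + 29) = -1*176 = -176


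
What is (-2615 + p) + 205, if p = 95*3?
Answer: -2125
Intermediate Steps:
p = 285
(-2615 + p) + 205 = (-2615 + 285) + 205 = -2330 + 205 = -2125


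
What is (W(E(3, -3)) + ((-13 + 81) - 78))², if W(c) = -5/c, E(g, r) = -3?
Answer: 625/9 ≈ 69.444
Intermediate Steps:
(W(E(3, -3)) + ((-13 + 81) - 78))² = (-5/(-3) + ((-13 + 81) - 78))² = (-5*(-⅓) + (68 - 78))² = (5/3 - 10)² = (-25/3)² = 625/9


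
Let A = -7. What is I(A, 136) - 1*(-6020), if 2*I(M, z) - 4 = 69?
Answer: 12113/2 ≈ 6056.5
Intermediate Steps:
I(M, z) = 73/2 (I(M, z) = 2 + (1/2)*69 = 2 + 69/2 = 73/2)
I(A, 136) - 1*(-6020) = 73/2 - 1*(-6020) = 73/2 + 6020 = 12113/2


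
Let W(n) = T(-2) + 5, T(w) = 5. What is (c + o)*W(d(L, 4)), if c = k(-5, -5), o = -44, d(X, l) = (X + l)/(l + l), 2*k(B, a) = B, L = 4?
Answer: -465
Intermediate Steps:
k(B, a) = B/2
d(X, l) = (X + l)/(2*l) (d(X, l) = (X + l)/((2*l)) = (X + l)*(1/(2*l)) = (X + l)/(2*l))
W(n) = 10 (W(n) = 5 + 5 = 10)
c = -5/2 (c = (½)*(-5) = -5/2 ≈ -2.5000)
(c + o)*W(d(L, 4)) = (-5/2 - 44)*10 = -93/2*10 = -465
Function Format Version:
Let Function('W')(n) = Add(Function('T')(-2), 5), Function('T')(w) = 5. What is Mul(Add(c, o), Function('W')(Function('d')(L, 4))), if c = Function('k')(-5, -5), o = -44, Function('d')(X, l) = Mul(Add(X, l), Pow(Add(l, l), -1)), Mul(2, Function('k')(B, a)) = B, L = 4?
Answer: -465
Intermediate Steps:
Function('k')(B, a) = Mul(Rational(1, 2), B)
Function('d')(X, l) = Mul(Rational(1, 2), Pow(l, -1), Add(X, l)) (Function('d')(X, l) = Mul(Add(X, l), Pow(Mul(2, l), -1)) = Mul(Add(X, l), Mul(Rational(1, 2), Pow(l, -1))) = Mul(Rational(1, 2), Pow(l, -1), Add(X, l)))
Function('W')(n) = 10 (Function('W')(n) = Add(5, 5) = 10)
c = Rational(-5, 2) (c = Mul(Rational(1, 2), -5) = Rational(-5, 2) ≈ -2.5000)
Mul(Add(c, o), Function('W')(Function('d')(L, 4))) = Mul(Add(Rational(-5, 2), -44), 10) = Mul(Rational(-93, 2), 10) = -465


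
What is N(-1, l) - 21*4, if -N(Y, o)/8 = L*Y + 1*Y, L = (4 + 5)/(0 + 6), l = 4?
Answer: -64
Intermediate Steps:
L = 3/2 (L = 9/6 = 9*(1/6) = 3/2 ≈ 1.5000)
N(Y, o) = -20*Y (N(Y, o) = -8*(3*Y/2 + 1*Y) = -8*(3*Y/2 + Y) = -20*Y)
N(-1, l) - 21*4 = -20*(-1) - 21*4 = 20 - 84 = -64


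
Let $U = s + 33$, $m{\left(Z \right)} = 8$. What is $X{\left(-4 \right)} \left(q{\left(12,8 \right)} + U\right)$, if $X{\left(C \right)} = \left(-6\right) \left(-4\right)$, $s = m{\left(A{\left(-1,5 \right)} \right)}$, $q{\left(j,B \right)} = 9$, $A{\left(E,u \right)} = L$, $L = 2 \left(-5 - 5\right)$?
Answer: $1200$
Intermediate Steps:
$L = -20$ ($L = 2 \left(-10\right) = -20$)
$A{\left(E,u \right)} = -20$
$s = 8$
$X{\left(C \right)} = 24$
$U = 41$ ($U = 8 + 33 = 41$)
$X{\left(-4 \right)} \left(q{\left(12,8 \right)} + U\right) = 24 \left(9 + 41\right) = 24 \cdot 50 = 1200$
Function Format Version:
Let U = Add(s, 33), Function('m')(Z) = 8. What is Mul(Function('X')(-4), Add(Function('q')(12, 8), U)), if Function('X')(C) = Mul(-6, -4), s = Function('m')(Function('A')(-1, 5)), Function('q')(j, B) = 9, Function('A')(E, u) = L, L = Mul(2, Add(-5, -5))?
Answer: 1200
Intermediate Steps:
L = -20 (L = Mul(2, -10) = -20)
Function('A')(E, u) = -20
s = 8
Function('X')(C) = 24
U = 41 (U = Add(8, 33) = 41)
Mul(Function('X')(-4), Add(Function('q')(12, 8), U)) = Mul(24, Add(9, 41)) = Mul(24, 50) = 1200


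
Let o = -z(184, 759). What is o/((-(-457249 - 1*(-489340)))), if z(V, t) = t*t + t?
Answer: 10120/563 ≈ 17.975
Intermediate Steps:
z(V, t) = t + t**2 (z(V, t) = t**2 + t = t + t**2)
o = -576840 (o = -759*(1 + 759) = -759*760 = -1*576840 = -576840)
o/((-(-457249 - 1*(-489340)))) = -576840*(-1/(-457249 - 1*(-489340))) = -576840*(-1/(-457249 + 489340)) = -576840/((-1*32091)) = -576840/(-32091) = -576840*(-1/32091) = 10120/563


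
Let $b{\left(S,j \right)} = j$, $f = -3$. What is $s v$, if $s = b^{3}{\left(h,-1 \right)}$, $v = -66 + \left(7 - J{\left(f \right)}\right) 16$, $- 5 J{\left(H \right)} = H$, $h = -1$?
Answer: $- \frac{182}{5} \approx -36.4$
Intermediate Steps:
$J{\left(H \right)} = - \frac{H}{5}$
$v = \frac{182}{5}$ ($v = -66 + \left(7 - \left(- \frac{1}{5}\right) \left(-3\right)\right) 16 = -66 + \left(7 - \frac{3}{5}\right) 16 = -66 + \frac{32}{5} \cdot 16 = -66 + \frac{512}{5} = \frac{182}{5} \approx 36.4$)
$s = -1$ ($s = \left(-1\right)^{3} = -1$)
$s v = \left(-1\right) \frac{182}{5} = - \frac{182}{5}$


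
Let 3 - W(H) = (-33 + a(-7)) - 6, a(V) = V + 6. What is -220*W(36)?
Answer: -9460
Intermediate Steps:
a(V) = 6 + V
W(H) = 43 (W(H) = 3 - ((-33 + (6 - 7)) - 6) = 3 - ((-33 - 1) - 6) = 3 - (-34 - 6) = 3 - 1*(-40) = 3 + 40 = 43)
-220*W(36) = -220*43 = -9460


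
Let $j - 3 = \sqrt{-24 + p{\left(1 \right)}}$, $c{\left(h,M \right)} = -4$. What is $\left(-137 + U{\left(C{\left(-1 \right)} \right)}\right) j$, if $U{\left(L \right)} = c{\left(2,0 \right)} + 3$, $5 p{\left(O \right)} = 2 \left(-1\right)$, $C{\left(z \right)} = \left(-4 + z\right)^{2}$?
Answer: $-414 - \frac{138 i \sqrt{610}}{5} \approx -414.0 - 681.67 i$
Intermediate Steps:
$p{\left(O \right)} = - \frac{2}{5}$ ($p{\left(O \right)} = \frac{2 \left(-1\right)}{5} = \frac{1}{5} \left(-2\right) = - \frac{2}{5}$)
$j = 3 + \frac{i \sqrt{610}}{5}$ ($j = 3 + \sqrt{-24 - \frac{2}{5}} = 3 + \sqrt{- \frac{122}{5}} = 3 + \frac{i \sqrt{610}}{5} \approx 3.0 + 4.9396 i$)
$U{\left(L \right)} = -1$ ($U{\left(L \right)} = -4 + 3 = -1$)
$\left(-137 + U{\left(C{\left(-1 \right)} \right)}\right) j = \left(-137 - 1\right) \left(3 + \frac{i \sqrt{610}}{5}\right) = - 138 \left(3 + \frac{i \sqrt{610}}{5}\right) = -414 - \frac{138 i \sqrt{610}}{5}$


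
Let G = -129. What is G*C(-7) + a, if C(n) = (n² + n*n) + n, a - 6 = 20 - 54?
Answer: -11767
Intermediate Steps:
a = -28 (a = 6 + (20 - 54) = 6 - 34 = -28)
C(n) = n + 2*n² (C(n) = (n² + n²) + n = 2*n² + n = n + 2*n²)
G*C(-7) + a = -(-903)*(1 + 2*(-7)) - 28 = -(-903)*(1 - 14) - 28 = -(-903)*(-13) - 28 = -129*91 - 28 = -11739 - 28 = -11767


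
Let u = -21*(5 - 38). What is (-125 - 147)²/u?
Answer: 73984/693 ≈ 106.76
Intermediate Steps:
u = 693 (u = -21*(-33) = 693)
(-125 - 147)²/u = (-125 - 147)²/693 = (-272)²*(1/693) = 73984*(1/693) = 73984/693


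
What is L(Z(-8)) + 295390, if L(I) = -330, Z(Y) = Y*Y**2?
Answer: 295060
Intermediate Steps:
Z(Y) = Y**3
L(Z(-8)) + 295390 = -330 + 295390 = 295060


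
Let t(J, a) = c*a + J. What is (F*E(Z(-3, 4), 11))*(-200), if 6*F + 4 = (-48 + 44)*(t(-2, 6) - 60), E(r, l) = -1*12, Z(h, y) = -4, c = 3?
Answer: 68800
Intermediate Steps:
E(r, l) = -12
t(J, a) = J + 3*a (t(J, a) = 3*a + J = J + 3*a)
F = 86/3 (F = -2/3 + ((-48 + 44)*((-2 + 3*6) - 60))/6 = -2/3 + (-4*((-2 + 18) - 60))/6 = -2/3 + (-4*(16 - 60))/6 = -2/3 + (-4*(-44))/6 = -2/3 + (1/6)*176 = -2/3 + 88/3 = 86/3 ≈ 28.667)
(F*E(Z(-3, 4), 11))*(-200) = ((86/3)*(-12))*(-200) = -344*(-200) = 68800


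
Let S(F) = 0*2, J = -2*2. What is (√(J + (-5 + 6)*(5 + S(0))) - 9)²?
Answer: 64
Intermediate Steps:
J = -4
S(F) = 0
(√(J + (-5 + 6)*(5 + S(0))) - 9)² = (√(-4 + (-5 + 6)*(5 + 0)) - 9)² = (√(-4 + 1*5) - 9)² = (√(-4 + 5) - 9)² = (√1 - 9)² = (1 - 9)² = (-8)² = 64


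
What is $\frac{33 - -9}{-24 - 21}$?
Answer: $- \frac{14}{15} \approx -0.93333$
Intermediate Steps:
$\frac{33 - -9}{-24 - 21} = \frac{33 + 9}{-45} = \left(- \frac{1}{45}\right) 42 = - \frac{14}{15}$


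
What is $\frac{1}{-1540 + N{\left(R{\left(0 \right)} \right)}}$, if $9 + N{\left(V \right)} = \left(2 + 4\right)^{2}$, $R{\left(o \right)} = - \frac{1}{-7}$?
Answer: $- \frac{1}{1513} \approx -0.00066094$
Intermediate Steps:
$R{\left(o \right)} = \frac{1}{7}$ ($R{\left(o \right)} = \left(-1\right) \left(- \frac{1}{7}\right) = \frac{1}{7}$)
$N{\left(V \right)} = 27$ ($N{\left(V \right)} = -9 + \left(2 + 4\right)^{2} = -9 + 6^{2} = -9 + 36 = 27$)
$\frac{1}{-1540 + N{\left(R{\left(0 \right)} \right)}} = \frac{1}{-1540 + 27} = \frac{1}{-1513} = - \frac{1}{1513}$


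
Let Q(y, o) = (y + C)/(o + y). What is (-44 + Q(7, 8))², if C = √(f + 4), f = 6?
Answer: (653 - √10)²/225 ≈ 1876.8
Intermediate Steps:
C = √10 (C = √(6 + 4) = √10 ≈ 3.1623)
Q(y, o) = (y + √10)/(o + y)
(-44 + Q(7, 8))² = (-44 + (7 + √10)/(8 + 7))² = (-44 + (7 + √10)/15)² = (-44 + (7/15 + √10/15))² = (-653/15 + √10/15)²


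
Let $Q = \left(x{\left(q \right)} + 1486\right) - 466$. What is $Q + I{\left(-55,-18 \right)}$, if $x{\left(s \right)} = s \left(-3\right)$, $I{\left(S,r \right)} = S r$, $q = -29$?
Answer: $2097$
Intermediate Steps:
$x{\left(s \right)} = - 3 s$
$Q = 1107$ ($Q = \left(\left(-3\right) \left(-29\right) + 1486\right) - 466 = \left(87 + 1486\right) - 466 = 1573 - 466 = 1107$)
$Q + I{\left(-55,-18 \right)} = 1107 - -990 = 1107 + 990 = 2097$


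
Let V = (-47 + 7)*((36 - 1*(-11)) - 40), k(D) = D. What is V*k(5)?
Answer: -1400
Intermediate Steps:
V = -280 (V = -40*((36 + 11) - 40) = -40*(47 - 40) = -40*7 = -280)
V*k(5) = -280*5 = -1400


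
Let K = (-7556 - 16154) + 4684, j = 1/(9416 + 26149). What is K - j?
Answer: -676659691/35565 ≈ -19026.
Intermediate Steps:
j = 1/35565 ≈ 2.8118e-5
K = -19026 (K = -23710 + 4684 = -19026)
K - j = -19026 - 1*1/35565 = -19026 - 1/35565 = -676659691/35565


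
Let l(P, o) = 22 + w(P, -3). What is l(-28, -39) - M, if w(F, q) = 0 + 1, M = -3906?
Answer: 3929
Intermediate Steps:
w(F, q) = 1
l(P, o) = 23 (l(P, o) = 22 + 1 = 23)
l(-28, -39) - M = 23 - 1*(-3906) = 23 + 3906 = 3929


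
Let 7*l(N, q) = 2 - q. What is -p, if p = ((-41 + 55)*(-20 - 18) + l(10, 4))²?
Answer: -13883076/49 ≈ -2.8333e+5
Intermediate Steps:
l(N, q) = 2/7 - q/7 (l(N, q) = (2 - q)/7 = 2/7 - q/7)
p = 13883076/49 (p = ((-41 + 55)*(-20 - 18) + (2/7 - ⅐*4))² = (14*(-38) + (2/7 - 4/7))² = (-532 - 2/7)² = (-3726/7)² = 13883076/49 ≈ 2.8333e+5)
-p = -1*13883076/49 = -13883076/49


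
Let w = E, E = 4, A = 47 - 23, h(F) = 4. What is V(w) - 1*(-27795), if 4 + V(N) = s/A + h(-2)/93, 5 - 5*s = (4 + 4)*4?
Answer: 103381843/3720 ≈ 27791.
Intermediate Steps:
A = 24
s = -27/5 (s = 1 - (4 + 4)*4/5 = 1 - 8*4/5 = 1 - 1/5*32 = 1 - 32/5 = -27/5 ≈ -5.4000)
w = 4
V(N) = -15557/3720 (V(N) = -4 + (-27/5/24 + 4/93) = -4 + (-27/5*1/24 + 4*(1/93)) = -4 + (-9/40 + 4/93) = -4 - 677/3720 = -15557/3720)
V(w) - 1*(-27795) = -15557/3720 - 1*(-27795) = -15557/3720 + 27795 = 103381843/3720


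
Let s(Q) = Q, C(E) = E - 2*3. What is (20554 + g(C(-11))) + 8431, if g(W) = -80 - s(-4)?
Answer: 28909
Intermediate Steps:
C(E) = -6 + E (C(E) = E - 6 = -6 + E)
g(W) = -76 (g(W) = -80 - 1*(-4) = -80 + 4 = -76)
(20554 + g(C(-11))) + 8431 = (20554 - 76) + 8431 = 20478 + 8431 = 28909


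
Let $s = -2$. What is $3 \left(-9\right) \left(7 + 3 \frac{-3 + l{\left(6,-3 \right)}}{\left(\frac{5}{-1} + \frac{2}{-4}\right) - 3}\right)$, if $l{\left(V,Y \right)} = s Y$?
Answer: $- \frac{2727}{17} \approx -160.41$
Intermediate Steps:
$l{\left(V,Y \right)} = - 2 Y$
$3 \left(-9\right) \left(7 + 3 \frac{-3 + l{\left(6,-3 \right)}}{\left(\frac{5}{-1} + \frac{2}{-4}\right) - 3}\right) = 3 \left(-9\right) \left(7 + 3 \frac{-3 - -6}{\left(\frac{5}{-1} + \frac{2}{-4}\right) - 3}\right) = - 27 \left(7 + 3 \frac{-3 + 6}{\left(5 \left(-1\right) + 2 \left(- \frac{1}{4}\right)\right) - 3}\right) = - 27 \left(7 + 3 \frac{3}{\left(-5 - \frac{1}{2}\right) - 3}\right) = - 27 \left(7 + 3 \frac{3}{- \frac{11}{2} - 3}\right) = - 27 \left(7 + 3 \frac{3}{- \frac{17}{2}}\right) = - 27 \left(7 + 3 \cdot 3 \left(- \frac{2}{17}\right)\right) = - 27 \left(7 + 3 \left(- \frac{6}{17}\right)\right) = - 27 \left(7 - \frac{18}{17}\right) = \left(-27\right) \frac{101}{17} = - \frac{2727}{17}$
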